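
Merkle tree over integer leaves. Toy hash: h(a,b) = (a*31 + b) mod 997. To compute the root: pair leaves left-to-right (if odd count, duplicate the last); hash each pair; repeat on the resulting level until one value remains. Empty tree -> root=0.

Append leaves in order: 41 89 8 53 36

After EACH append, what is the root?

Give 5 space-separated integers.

After append 41 (leaves=[41]):
  L0: [41]
  root=41
After append 89 (leaves=[41, 89]):
  L0: [41, 89]
  L1: h(41,89)=(41*31+89)%997=363 -> [363]
  root=363
After append 8 (leaves=[41, 89, 8]):
  L0: [41, 89, 8]
  L1: h(41,89)=(41*31+89)%997=363 h(8,8)=(8*31+8)%997=256 -> [363, 256]
  L2: h(363,256)=(363*31+256)%997=542 -> [542]
  root=542
After append 53 (leaves=[41, 89, 8, 53]):
  L0: [41, 89, 8, 53]
  L1: h(41,89)=(41*31+89)%997=363 h(8,53)=(8*31+53)%997=301 -> [363, 301]
  L2: h(363,301)=(363*31+301)%997=587 -> [587]
  root=587
After append 36 (leaves=[41, 89, 8, 53, 36]):
  L0: [41, 89, 8, 53, 36]
  L1: h(41,89)=(41*31+89)%997=363 h(8,53)=(8*31+53)%997=301 h(36,36)=(36*31+36)%997=155 -> [363, 301, 155]
  L2: h(363,301)=(363*31+301)%997=587 h(155,155)=(155*31+155)%997=972 -> [587, 972]
  L3: h(587,972)=(587*31+972)%997=226 -> [226]
  root=226

Answer: 41 363 542 587 226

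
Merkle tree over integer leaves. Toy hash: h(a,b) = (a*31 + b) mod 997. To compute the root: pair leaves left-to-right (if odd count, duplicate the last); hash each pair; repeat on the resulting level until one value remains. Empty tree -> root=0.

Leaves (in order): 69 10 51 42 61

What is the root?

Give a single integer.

Answer: 518

Derivation:
L0: [69, 10, 51, 42, 61]
L1: h(69,10)=(69*31+10)%997=155 h(51,42)=(51*31+42)%997=626 h(61,61)=(61*31+61)%997=955 -> [155, 626, 955]
L2: h(155,626)=(155*31+626)%997=446 h(955,955)=(955*31+955)%997=650 -> [446, 650]
L3: h(446,650)=(446*31+650)%997=518 -> [518]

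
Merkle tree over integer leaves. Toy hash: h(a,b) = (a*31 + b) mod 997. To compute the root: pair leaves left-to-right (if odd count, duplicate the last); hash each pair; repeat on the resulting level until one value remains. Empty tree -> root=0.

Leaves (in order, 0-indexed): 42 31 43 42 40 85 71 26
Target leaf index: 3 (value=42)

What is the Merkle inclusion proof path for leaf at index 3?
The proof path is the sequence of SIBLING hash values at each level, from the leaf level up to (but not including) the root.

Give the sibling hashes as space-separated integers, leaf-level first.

L0 (leaves): [42, 31, 43, 42, 40, 85, 71, 26], target index=3
L1: h(42,31)=(42*31+31)%997=336 [pair 0] h(43,42)=(43*31+42)%997=378 [pair 1] h(40,85)=(40*31+85)%997=328 [pair 2] h(71,26)=(71*31+26)%997=233 [pair 3] -> [336, 378, 328, 233]
  Sibling for proof at L0: 43
L2: h(336,378)=(336*31+378)%997=824 [pair 0] h(328,233)=(328*31+233)%997=431 [pair 1] -> [824, 431]
  Sibling for proof at L1: 336
L3: h(824,431)=(824*31+431)%997=53 [pair 0] -> [53]
  Sibling for proof at L2: 431
Root: 53
Proof path (sibling hashes from leaf to root): [43, 336, 431]

Answer: 43 336 431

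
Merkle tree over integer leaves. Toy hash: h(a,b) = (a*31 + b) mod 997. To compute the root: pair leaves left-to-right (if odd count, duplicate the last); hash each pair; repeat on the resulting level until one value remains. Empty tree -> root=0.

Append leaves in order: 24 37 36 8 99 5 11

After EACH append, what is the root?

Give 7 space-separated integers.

Answer: 24 781 438 410 428 411 680

Derivation:
After append 24 (leaves=[24]):
  L0: [24]
  root=24
After append 37 (leaves=[24, 37]):
  L0: [24, 37]
  L1: h(24,37)=(24*31+37)%997=781 -> [781]
  root=781
After append 36 (leaves=[24, 37, 36]):
  L0: [24, 37, 36]
  L1: h(24,37)=(24*31+37)%997=781 h(36,36)=(36*31+36)%997=155 -> [781, 155]
  L2: h(781,155)=(781*31+155)%997=438 -> [438]
  root=438
After append 8 (leaves=[24, 37, 36, 8]):
  L0: [24, 37, 36, 8]
  L1: h(24,37)=(24*31+37)%997=781 h(36,8)=(36*31+8)%997=127 -> [781, 127]
  L2: h(781,127)=(781*31+127)%997=410 -> [410]
  root=410
After append 99 (leaves=[24, 37, 36, 8, 99]):
  L0: [24, 37, 36, 8, 99]
  L1: h(24,37)=(24*31+37)%997=781 h(36,8)=(36*31+8)%997=127 h(99,99)=(99*31+99)%997=177 -> [781, 127, 177]
  L2: h(781,127)=(781*31+127)%997=410 h(177,177)=(177*31+177)%997=679 -> [410, 679]
  L3: h(410,679)=(410*31+679)%997=428 -> [428]
  root=428
After append 5 (leaves=[24, 37, 36, 8, 99, 5]):
  L0: [24, 37, 36, 8, 99, 5]
  L1: h(24,37)=(24*31+37)%997=781 h(36,8)=(36*31+8)%997=127 h(99,5)=(99*31+5)%997=83 -> [781, 127, 83]
  L2: h(781,127)=(781*31+127)%997=410 h(83,83)=(83*31+83)%997=662 -> [410, 662]
  L3: h(410,662)=(410*31+662)%997=411 -> [411]
  root=411
After append 11 (leaves=[24, 37, 36, 8, 99, 5, 11]):
  L0: [24, 37, 36, 8, 99, 5, 11]
  L1: h(24,37)=(24*31+37)%997=781 h(36,8)=(36*31+8)%997=127 h(99,5)=(99*31+5)%997=83 h(11,11)=(11*31+11)%997=352 -> [781, 127, 83, 352]
  L2: h(781,127)=(781*31+127)%997=410 h(83,352)=(83*31+352)%997=931 -> [410, 931]
  L3: h(410,931)=(410*31+931)%997=680 -> [680]
  root=680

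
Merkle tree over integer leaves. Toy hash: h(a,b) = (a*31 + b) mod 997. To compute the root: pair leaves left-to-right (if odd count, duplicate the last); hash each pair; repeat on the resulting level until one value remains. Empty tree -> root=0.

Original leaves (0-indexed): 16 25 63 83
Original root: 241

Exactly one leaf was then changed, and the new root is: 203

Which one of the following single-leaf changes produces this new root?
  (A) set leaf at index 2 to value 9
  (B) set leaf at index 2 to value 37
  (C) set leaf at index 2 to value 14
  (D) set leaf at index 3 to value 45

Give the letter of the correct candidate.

Answer: D

Derivation:
Original leaves: [16, 25, 63, 83]
Target new root: 203
Try each candidate change and compute the resulting root:
Candidate A: set leaf[2] = 9 -> leaves = [16, 25, 9, 83]
  L0: [16, 25, 9, 83]
  L1: h(16,25)=(16*31+25)%997=521 h(9,83)=(9*31+83)%997=362 -> [521, 362]
  L2: h(521,362)=(521*31+362)%997=561 -> [561]
  root = 561 != target 203
Candidate B: set leaf[2] = 37 -> leaves = [16, 25, 37, 83]
  L0: [16, 25, 37, 83]
  L1: h(16,25)=(16*31+25)%997=521 h(37,83)=(37*31+83)%997=233 -> [521, 233]
  L2: h(521,233)=(521*31+233)%997=432 -> [432]
  root = 432 != target 203
Candidate C: set leaf[2] = 14 -> leaves = [16, 25, 14, 83]
  L0: [16, 25, 14, 83]
  L1: h(16,25)=(16*31+25)%997=521 h(14,83)=(14*31+83)%997=517 -> [521, 517]
  L2: h(521,517)=(521*31+517)%997=716 -> [716]
  root = 716 != target 203
Candidate D: set leaf[3] = 45 -> leaves = [16, 25, 63, 45]
  L0: [16, 25, 63, 45]
  L1: h(16,25)=(16*31+25)%997=521 h(63,45)=(63*31+45)%997=4 -> [521, 4]
  L2: h(521,4)=(521*31+4)%997=203 -> [203]
  root = 203 == target 203  ** MATCH **
Candidate D produces the target root.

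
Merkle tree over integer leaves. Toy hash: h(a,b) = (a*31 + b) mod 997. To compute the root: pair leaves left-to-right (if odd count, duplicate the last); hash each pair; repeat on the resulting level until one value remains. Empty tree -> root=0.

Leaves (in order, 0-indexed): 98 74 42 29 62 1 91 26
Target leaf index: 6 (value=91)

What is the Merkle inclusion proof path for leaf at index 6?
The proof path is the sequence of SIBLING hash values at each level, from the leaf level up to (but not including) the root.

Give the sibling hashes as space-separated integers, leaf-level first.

L0 (leaves): [98, 74, 42, 29, 62, 1, 91, 26], target index=6
L1: h(98,74)=(98*31+74)%997=121 [pair 0] h(42,29)=(42*31+29)%997=334 [pair 1] h(62,1)=(62*31+1)%997=926 [pair 2] h(91,26)=(91*31+26)%997=853 [pair 3] -> [121, 334, 926, 853]
  Sibling for proof at L0: 26
L2: h(121,334)=(121*31+334)%997=97 [pair 0] h(926,853)=(926*31+853)%997=646 [pair 1] -> [97, 646]
  Sibling for proof at L1: 926
L3: h(97,646)=(97*31+646)%997=662 [pair 0] -> [662]
  Sibling for proof at L2: 97
Root: 662
Proof path (sibling hashes from leaf to root): [26, 926, 97]

Answer: 26 926 97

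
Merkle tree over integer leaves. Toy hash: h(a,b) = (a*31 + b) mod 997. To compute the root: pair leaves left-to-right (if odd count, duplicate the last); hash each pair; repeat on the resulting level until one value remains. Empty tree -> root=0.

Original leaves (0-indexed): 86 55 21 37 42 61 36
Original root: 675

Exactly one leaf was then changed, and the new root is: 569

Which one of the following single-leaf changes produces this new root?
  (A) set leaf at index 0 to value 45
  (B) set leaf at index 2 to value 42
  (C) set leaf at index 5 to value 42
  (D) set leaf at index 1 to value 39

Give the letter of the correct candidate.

Answer: A

Derivation:
Original leaves: [86, 55, 21, 37, 42, 61, 36]
Target new root: 569
Try each candidate change and compute the resulting root:
Candidate A: set leaf[0] = 45 -> leaves = [45, 55, 21, 37, 42, 61, 36]
  L0: [45, 55, 21, 37, 42, 61, 36]
  L1: h(45,55)=(45*31+55)%997=453 h(21,37)=(21*31+37)%997=688 h(42,61)=(42*31+61)%997=366 h(36,36)=(36*31+36)%997=155 -> [453, 688, 366, 155]
  L2: h(453,688)=(453*31+688)%997=773 h(366,155)=(366*31+155)%997=534 -> [773, 534]
  L3: h(773,534)=(773*31+534)%997=569 -> [569]
  root = 569 == target 569  ** MATCH **
Candidate B: set leaf[2] = 42 -> leaves = [86, 55, 42, 37, 42, 61, 36]
  L0: [86, 55, 42, 37, 42, 61, 36]
  L1: h(86,55)=(86*31+55)%997=727 h(42,37)=(42*31+37)%997=342 h(42,61)=(42*31+61)%997=366 h(36,36)=(36*31+36)%997=155 -> [727, 342, 366, 155]
  L2: h(727,342)=(727*31+342)%997=945 h(366,155)=(366*31+155)%997=534 -> [945, 534]
  L3: h(945,534)=(945*31+534)%997=916 -> [916]
  root = 916 != target 569
Candidate C: set leaf[5] = 42 -> leaves = [86, 55, 21, 37, 42, 42, 36]
  L0: [86, 55, 21, 37, 42, 42, 36]
  L1: h(86,55)=(86*31+55)%997=727 h(21,37)=(21*31+37)%997=688 h(42,42)=(42*31+42)%997=347 h(36,36)=(36*31+36)%997=155 -> [727, 688, 347, 155]
  L2: h(727,688)=(727*31+688)%997=294 h(347,155)=(347*31+155)%997=942 -> [294, 942]
  L3: h(294,942)=(294*31+942)%997=86 -> [86]
  root = 86 != target 569
Candidate D: set leaf[1] = 39 -> leaves = [86, 39, 21, 37, 42, 61, 36]
  L0: [86, 39, 21, 37, 42, 61, 36]
  L1: h(86,39)=(86*31+39)%997=711 h(21,37)=(21*31+37)%997=688 h(42,61)=(42*31+61)%997=366 h(36,36)=(36*31+36)%997=155 -> [711, 688, 366, 155]
  L2: h(711,688)=(711*31+688)%997=795 h(366,155)=(366*31+155)%997=534 -> [795, 534]
  L3: h(795,534)=(795*31+534)%997=254 -> [254]
  root = 254 != target 569
Candidate A produces the target root.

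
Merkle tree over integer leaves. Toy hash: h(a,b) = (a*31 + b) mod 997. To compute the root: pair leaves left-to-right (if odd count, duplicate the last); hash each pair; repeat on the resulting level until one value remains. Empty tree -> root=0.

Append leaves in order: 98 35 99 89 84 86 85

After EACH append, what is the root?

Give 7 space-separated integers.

Answer: 98 82 725 715 505 569 599

Derivation:
After append 98 (leaves=[98]):
  L0: [98]
  root=98
After append 35 (leaves=[98, 35]):
  L0: [98, 35]
  L1: h(98,35)=(98*31+35)%997=82 -> [82]
  root=82
After append 99 (leaves=[98, 35, 99]):
  L0: [98, 35, 99]
  L1: h(98,35)=(98*31+35)%997=82 h(99,99)=(99*31+99)%997=177 -> [82, 177]
  L2: h(82,177)=(82*31+177)%997=725 -> [725]
  root=725
After append 89 (leaves=[98, 35, 99, 89]):
  L0: [98, 35, 99, 89]
  L1: h(98,35)=(98*31+35)%997=82 h(99,89)=(99*31+89)%997=167 -> [82, 167]
  L2: h(82,167)=(82*31+167)%997=715 -> [715]
  root=715
After append 84 (leaves=[98, 35, 99, 89, 84]):
  L0: [98, 35, 99, 89, 84]
  L1: h(98,35)=(98*31+35)%997=82 h(99,89)=(99*31+89)%997=167 h(84,84)=(84*31+84)%997=694 -> [82, 167, 694]
  L2: h(82,167)=(82*31+167)%997=715 h(694,694)=(694*31+694)%997=274 -> [715, 274]
  L3: h(715,274)=(715*31+274)%997=505 -> [505]
  root=505
After append 86 (leaves=[98, 35, 99, 89, 84, 86]):
  L0: [98, 35, 99, 89, 84, 86]
  L1: h(98,35)=(98*31+35)%997=82 h(99,89)=(99*31+89)%997=167 h(84,86)=(84*31+86)%997=696 -> [82, 167, 696]
  L2: h(82,167)=(82*31+167)%997=715 h(696,696)=(696*31+696)%997=338 -> [715, 338]
  L3: h(715,338)=(715*31+338)%997=569 -> [569]
  root=569
After append 85 (leaves=[98, 35, 99, 89, 84, 86, 85]):
  L0: [98, 35, 99, 89, 84, 86, 85]
  L1: h(98,35)=(98*31+35)%997=82 h(99,89)=(99*31+89)%997=167 h(84,86)=(84*31+86)%997=696 h(85,85)=(85*31+85)%997=726 -> [82, 167, 696, 726]
  L2: h(82,167)=(82*31+167)%997=715 h(696,726)=(696*31+726)%997=368 -> [715, 368]
  L3: h(715,368)=(715*31+368)%997=599 -> [599]
  root=599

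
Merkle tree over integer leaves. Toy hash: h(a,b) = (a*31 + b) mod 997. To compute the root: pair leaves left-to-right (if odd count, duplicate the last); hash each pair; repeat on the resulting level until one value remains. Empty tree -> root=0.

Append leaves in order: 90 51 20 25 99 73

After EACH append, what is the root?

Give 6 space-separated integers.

After append 90 (leaves=[90]):
  L0: [90]
  root=90
After append 51 (leaves=[90, 51]):
  L0: [90, 51]
  L1: h(90,51)=(90*31+51)%997=847 -> [847]
  root=847
After append 20 (leaves=[90, 51, 20]):
  L0: [90, 51, 20]
  L1: h(90,51)=(90*31+51)%997=847 h(20,20)=(20*31+20)%997=640 -> [847, 640]
  L2: h(847,640)=(847*31+640)%997=975 -> [975]
  root=975
After append 25 (leaves=[90, 51, 20, 25]):
  L0: [90, 51, 20, 25]
  L1: h(90,51)=(90*31+51)%997=847 h(20,25)=(20*31+25)%997=645 -> [847, 645]
  L2: h(847,645)=(847*31+645)%997=980 -> [980]
  root=980
After append 99 (leaves=[90, 51, 20, 25, 99]):
  L0: [90, 51, 20, 25, 99]
  L1: h(90,51)=(90*31+51)%997=847 h(20,25)=(20*31+25)%997=645 h(99,99)=(99*31+99)%997=177 -> [847, 645, 177]
  L2: h(847,645)=(847*31+645)%997=980 h(177,177)=(177*31+177)%997=679 -> [980, 679]
  L3: h(980,679)=(980*31+679)%997=152 -> [152]
  root=152
After append 73 (leaves=[90, 51, 20, 25, 99, 73]):
  L0: [90, 51, 20, 25, 99, 73]
  L1: h(90,51)=(90*31+51)%997=847 h(20,25)=(20*31+25)%997=645 h(99,73)=(99*31+73)%997=151 -> [847, 645, 151]
  L2: h(847,645)=(847*31+645)%997=980 h(151,151)=(151*31+151)%997=844 -> [980, 844]
  L3: h(980,844)=(980*31+844)%997=317 -> [317]
  root=317

Answer: 90 847 975 980 152 317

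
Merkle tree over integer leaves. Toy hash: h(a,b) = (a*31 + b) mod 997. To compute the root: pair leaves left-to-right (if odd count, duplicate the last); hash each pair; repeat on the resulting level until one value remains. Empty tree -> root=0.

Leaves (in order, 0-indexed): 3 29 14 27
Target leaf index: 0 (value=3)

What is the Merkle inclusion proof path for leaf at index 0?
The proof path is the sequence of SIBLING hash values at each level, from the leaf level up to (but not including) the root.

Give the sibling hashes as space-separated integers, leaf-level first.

L0 (leaves): [3, 29, 14, 27], target index=0
L1: h(3,29)=(3*31+29)%997=122 [pair 0] h(14,27)=(14*31+27)%997=461 [pair 1] -> [122, 461]
  Sibling for proof at L0: 29
L2: h(122,461)=(122*31+461)%997=255 [pair 0] -> [255]
  Sibling for proof at L1: 461
Root: 255
Proof path (sibling hashes from leaf to root): [29, 461]

Answer: 29 461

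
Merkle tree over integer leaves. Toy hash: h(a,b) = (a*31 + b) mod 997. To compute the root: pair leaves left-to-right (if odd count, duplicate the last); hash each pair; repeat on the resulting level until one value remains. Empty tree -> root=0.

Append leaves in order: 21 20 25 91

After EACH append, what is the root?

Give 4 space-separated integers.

After append 21 (leaves=[21]):
  L0: [21]
  root=21
After append 20 (leaves=[21, 20]):
  L0: [21, 20]
  L1: h(21,20)=(21*31+20)%997=671 -> [671]
  root=671
After append 25 (leaves=[21, 20, 25]):
  L0: [21, 20, 25]
  L1: h(21,20)=(21*31+20)%997=671 h(25,25)=(25*31+25)%997=800 -> [671, 800]
  L2: h(671,800)=(671*31+800)%997=664 -> [664]
  root=664
After append 91 (leaves=[21, 20, 25, 91]):
  L0: [21, 20, 25, 91]
  L1: h(21,20)=(21*31+20)%997=671 h(25,91)=(25*31+91)%997=866 -> [671, 866]
  L2: h(671,866)=(671*31+866)%997=730 -> [730]
  root=730

Answer: 21 671 664 730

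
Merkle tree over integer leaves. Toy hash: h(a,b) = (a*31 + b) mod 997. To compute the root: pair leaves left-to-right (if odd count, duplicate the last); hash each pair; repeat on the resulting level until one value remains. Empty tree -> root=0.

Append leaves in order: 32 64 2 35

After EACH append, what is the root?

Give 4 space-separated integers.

After append 32 (leaves=[32]):
  L0: [32]
  root=32
After append 64 (leaves=[32, 64]):
  L0: [32, 64]
  L1: h(32,64)=(32*31+64)%997=59 -> [59]
  root=59
After append 2 (leaves=[32, 64, 2]):
  L0: [32, 64, 2]
  L1: h(32,64)=(32*31+64)%997=59 h(2,2)=(2*31+2)%997=64 -> [59, 64]
  L2: h(59,64)=(59*31+64)%997=896 -> [896]
  root=896
After append 35 (leaves=[32, 64, 2, 35]):
  L0: [32, 64, 2, 35]
  L1: h(32,64)=(32*31+64)%997=59 h(2,35)=(2*31+35)%997=97 -> [59, 97]
  L2: h(59,97)=(59*31+97)%997=929 -> [929]
  root=929

Answer: 32 59 896 929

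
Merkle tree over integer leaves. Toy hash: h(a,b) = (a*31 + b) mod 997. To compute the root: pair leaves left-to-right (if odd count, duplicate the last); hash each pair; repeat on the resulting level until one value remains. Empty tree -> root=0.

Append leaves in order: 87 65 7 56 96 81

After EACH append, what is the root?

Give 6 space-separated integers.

After append 87 (leaves=[87]):
  L0: [87]
  root=87
After append 65 (leaves=[87, 65]):
  L0: [87, 65]
  L1: h(87,65)=(87*31+65)%997=768 -> [768]
  root=768
After append 7 (leaves=[87, 65, 7]):
  L0: [87, 65, 7]
  L1: h(87,65)=(87*31+65)%997=768 h(7,7)=(7*31+7)%997=224 -> [768, 224]
  L2: h(768,224)=(768*31+224)%997=104 -> [104]
  root=104
After append 56 (leaves=[87, 65, 7, 56]):
  L0: [87, 65, 7, 56]
  L1: h(87,65)=(87*31+65)%997=768 h(7,56)=(7*31+56)%997=273 -> [768, 273]
  L2: h(768,273)=(768*31+273)%997=153 -> [153]
  root=153
After append 96 (leaves=[87, 65, 7, 56, 96]):
  L0: [87, 65, 7, 56, 96]
  L1: h(87,65)=(87*31+65)%997=768 h(7,56)=(7*31+56)%997=273 h(96,96)=(96*31+96)%997=81 -> [768, 273, 81]
  L2: h(768,273)=(768*31+273)%997=153 h(81,81)=(81*31+81)%997=598 -> [153, 598]
  L3: h(153,598)=(153*31+598)%997=356 -> [356]
  root=356
After append 81 (leaves=[87, 65, 7, 56, 96, 81]):
  L0: [87, 65, 7, 56, 96, 81]
  L1: h(87,65)=(87*31+65)%997=768 h(7,56)=(7*31+56)%997=273 h(96,81)=(96*31+81)%997=66 -> [768, 273, 66]
  L2: h(768,273)=(768*31+273)%997=153 h(66,66)=(66*31+66)%997=118 -> [153, 118]
  L3: h(153,118)=(153*31+118)%997=873 -> [873]
  root=873

Answer: 87 768 104 153 356 873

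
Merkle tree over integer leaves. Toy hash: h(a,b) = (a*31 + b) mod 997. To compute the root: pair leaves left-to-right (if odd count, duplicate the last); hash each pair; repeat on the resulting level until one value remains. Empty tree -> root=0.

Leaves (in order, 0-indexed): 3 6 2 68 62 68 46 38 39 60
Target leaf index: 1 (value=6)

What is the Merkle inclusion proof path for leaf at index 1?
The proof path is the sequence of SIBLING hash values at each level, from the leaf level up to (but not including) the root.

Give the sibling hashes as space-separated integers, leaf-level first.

Answer: 3 130 343 365

Derivation:
L0 (leaves): [3, 6, 2, 68, 62, 68, 46, 38, 39, 60], target index=1
L1: h(3,6)=(3*31+6)%997=99 [pair 0] h(2,68)=(2*31+68)%997=130 [pair 1] h(62,68)=(62*31+68)%997=993 [pair 2] h(46,38)=(46*31+38)%997=467 [pair 3] h(39,60)=(39*31+60)%997=272 [pair 4] -> [99, 130, 993, 467, 272]
  Sibling for proof at L0: 3
L2: h(99,130)=(99*31+130)%997=208 [pair 0] h(993,467)=(993*31+467)%997=343 [pair 1] h(272,272)=(272*31+272)%997=728 [pair 2] -> [208, 343, 728]
  Sibling for proof at L1: 130
L3: h(208,343)=(208*31+343)%997=809 [pair 0] h(728,728)=(728*31+728)%997=365 [pair 1] -> [809, 365]
  Sibling for proof at L2: 343
L4: h(809,365)=(809*31+365)%997=519 [pair 0] -> [519]
  Sibling for proof at L3: 365
Root: 519
Proof path (sibling hashes from leaf to root): [3, 130, 343, 365]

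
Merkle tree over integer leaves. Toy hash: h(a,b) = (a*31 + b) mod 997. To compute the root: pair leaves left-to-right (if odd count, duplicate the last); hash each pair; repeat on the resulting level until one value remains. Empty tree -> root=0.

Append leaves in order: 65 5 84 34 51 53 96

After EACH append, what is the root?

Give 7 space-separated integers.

Answer: 65 26 503 453 465 529 970

Derivation:
After append 65 (leaves=[65]):
  L0: [65]
  root=65
After append 5 (leaves=[65, 5]):
  L0: [65, 5]
  L1: h(65,5)=(65*31+5)%997=26 -> [26]
  root=26
After append 84 (leaves=[65, 5, 84]):
  L0: [65, 5, 84]
  L1: h(65,5)=(65*31+5)%997=26 h(84,84)=(84*31+84)%997=694 -> [26, 694]
  L2: h(26,694)=(26*31+694)%997=503 -> [503]
  root=503
After append 34 (leaves=[65, 5, 84, 34]):
  L0: [65, 5, 84, 34]
  L1: h(65,5)=(65*31+5)%997=26 h(84,34)=(84*31+34)%997=644 -> [26, 644]
  L2: h(26,644)=(26*31+644)%997=453 -> [453]
  root=453
After append 51 (leaves=[65, 5, 84, 34, 51]):
  L0: [65, 5, 84, 34, 51]
  L1: h(65,5)=(65*31+5)%997=26 h(84,34)=(84*31+34)%997=644 h(51,51)=(51*31+51)%997=635 -> [26, 644, 635]
  L2: h(26,644)=(26*31+644)%997=453 h(635,635)=(635*31+635)%997=380 -> [453, 380]
  L3: h(453,380)=(453*31+380)%997=465 -> [465]
  root=465
After append 53 (leaves=[65, 5, 84, 34, 51, 53]):
  L0: [65, 5, 84, 34, 51, 53]
  L1: h(65,5)=(65*31+5)%997=26 h(84,34)=(84*31+34)%997=644 h(51,53)=(51*31+53)%997=637 -> [26, 644, 637]
  L2: h(26,644)=(26*31+644)%997=453 h(637,637)=(637*31+637)%997=444 -> [453, 444]
  L3: h(453,444)=(453*31+444)%997=529 -> [529]
  root=529
After append 96 (leaves=[65, 5, 84, 34, 51, 53, 96]):
  L0: [65, 5, 84, 34, 51, 53, 96]
  L1: h(65,5)=(65*31+5)%997=26 h(84,34)=(84*31+34)%997=644 h(51,53)=(51*31+53)%997=637 h(96,96)=(96*31+96)%997=81 -> [26, 644, 637, 81]
  L2: h(26,644)=(26*31+644)%997=453 h(637,81)=(637*31+81)%997=885 -> [453, 885]
  L3: h(453,885)=(453*31+885)%997=970 -> [970]
  root=970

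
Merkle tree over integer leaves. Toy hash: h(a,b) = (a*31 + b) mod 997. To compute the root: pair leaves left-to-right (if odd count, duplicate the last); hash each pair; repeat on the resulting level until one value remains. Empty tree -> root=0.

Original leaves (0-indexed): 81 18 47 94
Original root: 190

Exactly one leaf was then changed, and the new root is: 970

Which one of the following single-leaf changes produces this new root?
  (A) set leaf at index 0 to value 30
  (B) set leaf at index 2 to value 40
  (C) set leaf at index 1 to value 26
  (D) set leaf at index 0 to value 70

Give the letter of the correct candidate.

Answer: B

Derivation:
Original leaves: [81, 18, 47, 94]
Target new root: 970
Try each candidate change and compute the resulting root:
Candidate A: set leaf[0] = 30 -> leaves = [30, 18, 47, 94]
  L0: [30, 18, 47, 94]
  L1: h(30,18)=(30*31+18)%997=948 h(47,94)=(47*31+94)%997=554 -> [948, 554]
  L2: h(948,554)=(948*31+554)%997=32 -> [32]
  root = 32 != target 970
Candidate B: set leaf[2] = 40 -> leaves = [81, 18, 40, 94]
  L0: [81, 18, 40, 94]
  L1: h(81,18)=(81*31+18)%997=535 h(40,94)=(40*31+94)%997=337 -> [535, 337]
  L2: h(535,337)=(535*31+337)%997=970 -> [970]
  root = 970 == target 970  ** MATCH **
Candidate C: set leaf[1] = 26 -> leaves = [81, 26, 47, 94]
  L0: [81, 26, 47, 94]
  L1: h(81,26)=(81*31+26)%997=543 h(47,94)=(47*31+94)%997=554 -> [543, 554]
  L2: h(543,554)=(543*31+554)%997=438 -> [438]
  root = 438 != target 970
Candidate D: set leaf[0] = 70 -> leaves = [70, 18, 47, 94]
  L0: [70, 18, 47, 94]
  L1: h(70,18)=(70*31+18)%997=194 h(47,94)=(47*31+94)%997=554 -> [194, 554]
  L2: h(194,554)=(194*31+554)%997=586 -> [586]
  root = 586 != target 970
Candidate B produces the target root.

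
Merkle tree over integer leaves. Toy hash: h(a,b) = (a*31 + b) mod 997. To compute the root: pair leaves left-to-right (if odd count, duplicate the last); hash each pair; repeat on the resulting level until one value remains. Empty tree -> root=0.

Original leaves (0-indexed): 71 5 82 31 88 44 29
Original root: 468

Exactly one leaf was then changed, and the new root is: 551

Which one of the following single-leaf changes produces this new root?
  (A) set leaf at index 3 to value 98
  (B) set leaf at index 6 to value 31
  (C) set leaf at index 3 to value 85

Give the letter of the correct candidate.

Original leaves: [71, 5, 82, 31, 88, 44, 29]
Target new root: 551
Try each candidate change and compute the resulting root:
Candidate A: set leaf[3] = 98 -> leaves = [71, 5, 82, 98, 88, 44, 29]
  L0: [71, 5, 82, 98, 88, 44, 29]
  L1: h(71,5)=(71*31+5)%997=212 h(82,98)=(82*31+98)%997=646 h(88,44)=(88*31+44)%997=778 h(29,29)=(29*31+29)%997=928 -> [212, 646, 778, 928]
  L2: h(212,646)=(212*31+646)%997=239 h(778,928)=(778*31+928)%997=121 -> [239, 121]
  L3: h(239,121)=(239*31+121)%997=551 -> [551]
  root = 551 == target 551  ** MATCH **
Candidate B: set leaf[6] = 31 -> leaves = [71, 5, 82, 31, 88, 44, 31]
  L0: [71, 5, 82, 31, 88, 44, 31]
  L1: h(71,5)=(71*31+5)%997=212 h(82,31)=(82*31+31)%997=579 h(88,44)=(88*31+44)%997=778 h(31,31)=(31*31+31)%997=992 -> [212, 579, 778, 992]
  L2: h(212,579)=(212*31+579)%997=172 h(778,992)=(778*31+992)%997=185 -> [172, 185]
  L3: h(172,185)=(172*31+185)%997=532 -> [532]
  root = 532 != target 551
Candidate C: set leaf[3] = 85 -> leaves = [71, 5, 82, 85, 88, 44, 29]
  L0: [71, 5, 82, 85, 88, 44, 29]
  L1: h(71,5)=(71*31+5)%997=212 h(82,85)=(82*31+85)%997=633 h(88,44)=(88*31+44)%997=778 h(29,29)=(29*31+29)%997=928 -> [212, 633, 778, 928]
  L2: h(212,633)=(212*31+633)%997=226 h(778,928)=(778*31+928)%997=121 -> [226, 121]
  L3: h(226,121)=(226*31+121)%997=148 -> [148]
  root = 148 != target 551
Candidate A produces the target root.

Answer: A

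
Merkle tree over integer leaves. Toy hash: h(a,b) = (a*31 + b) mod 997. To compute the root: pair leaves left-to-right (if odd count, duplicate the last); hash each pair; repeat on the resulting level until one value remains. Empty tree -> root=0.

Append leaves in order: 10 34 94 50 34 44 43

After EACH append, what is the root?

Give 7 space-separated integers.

After append 10 (leaves=[10]):
  L0: [10]
  root=10
After append 34 (leaves=[10, 34]):
  L0: [10, 34]
  L1: h(10,34)=(10*31+34)%997=344 -> [344]
  root=344
After append 94 (leaves=[10, 34, 94]):
  L0: [10, 34, 94]
  L1: h(10,34)=(10*31+34)%997=344 h(94,94)=(94*31+94)%997=17 -> [344, 17]
  L2: h(344,17)=(344*31+17)%997=711 -> [711]
  root=711
After append 50 (leaves=[10, 34, 94, 50]):
  L0: [10, 34, 94, 50]
  L1: h(10,34)=(10*31+34)%997=344 h(94,50)=(94*31+50)%997=970 -> [344, 970]
  L2: h(344,970)=(344*31+970)%997=667 -> [667]
  root=667
After append 34 (leaves=[10, 34, 94, 50, 34]):
  L0: [10, 34, 94, 50, 34]
  L1: h(10,34)=(10*31+34)%997=344 h(94,50)=(94*31+50)%997=970 h(34,34)=(34*31+34)%997=91 -> [344, 970, 91]
  L2: h(344,970)=(344*31+970)%997=667 h(91,91)=(91*31+91)%997=918 -> [667, 918]
  L3: h(667,918)=(667*31+918)%997=658 -> [658]
  root=658
After append 44 (leaves=[10, 34, 94, 50, 34, 44]):
  L0: [10, 34, 94, 50, 34, 44]
  L1: h(10,34)=(10*31+34)%997=344 h(94,50)=(94*31+50)%997=970 h(34,44)=(34*31+44)%997=101 -> [344, 970, 101]
  L2: h(344,970)=(344*31+970)%997=667 h(101,101)=(101*31+101)%997=241 -> [667, 241]
  L3: h(667,241)=(667*31+241)%997=978 -> [978]
  root=978
After append 43 (leaves=[10, 34, 94, 50, 34, 44, 43]):
  L0: [10, 34, 94, 50, 34, 44, 43]
  L1: h(10,34)=(10*31+34)%997=344 h(94,50)=(94*31+50)%997=970 h(34,44)=(34*31+44)%997=101 h(43,43)=(43*31+43)%997=379 -> [344, 970, 101, 379]
  L2: h(344,970)=(344*31+970)%997=667 h(101,379)=(101*31+379)%997=519 -> [667, 519]
  L3: h(667,519)=(667*31+519)%997=259 -> [259]
  root=259

Answer: 10 344 711 667 658 978 259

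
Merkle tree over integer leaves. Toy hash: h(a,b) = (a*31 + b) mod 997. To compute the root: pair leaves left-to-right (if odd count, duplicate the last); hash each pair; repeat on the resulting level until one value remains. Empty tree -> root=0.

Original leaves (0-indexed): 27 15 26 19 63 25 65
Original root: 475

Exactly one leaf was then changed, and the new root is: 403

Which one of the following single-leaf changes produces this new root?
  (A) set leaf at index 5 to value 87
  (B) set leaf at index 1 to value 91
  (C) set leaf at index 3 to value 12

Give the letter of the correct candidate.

Original leaves: [27, 15, 26, 19, 63, 25, 65]
Target new root: 403
Try each candidate change and compute the resulting root:
Candidate A: set leaf[5] = 87 -> leaves = [27, 15, 26, 19, 63, 87, 65]
  L0: [27, 15, 26, 19, 63, 87, 65]
  L1: h(27,15)=(27*31+15)%997=852 h(26,19)=(26*31+19)%997=825 h(63,87)=(63*31+87)%997=46 h(65,65)=(65*31+65)%997=86 -> [852, 825, 46, 86]
  L2: h(852,825)=(852*31+825)%997=318 h(46,86)=(46*31+86)%997=515 -> [318, 515]
  L3: h(318,515)=(318*31+515)%997=403 -> [403]
  root = 403 == target 403  ** MATCH **
Candidate B: set leaf[1] = 91 -> leaves = [27, 91, 26, 19, 63, 25, 65]
  L0: [27, 91, 26, 19, 63, 25, 65]
  L1: h(27,91)=(27*31+91)%997=928 h(26,19)=(26*31+19)%997=825 h(63,25)=(63*31+25)%997=981 h(65,65)=(65*31+65)%997=86 -> [928, 825, 981, 86]
  L2: h(928,825)=(928*31+825)%997=680 h(981,86)=(981*31+86)%997=587 -> [680, 587]
  L3: h(680,587)=(680*31+587)%997=730 -> [730]
  root = 730 != target 403
Candidate C: set leaf[3] = 12 -> leaves = [27, 15, 26, 12, 63, 25, 65]
  L0: [27, 15, 26, 12, 63, 25, 65]
  L1: h(27,15)=(27*31+15)%997=852 h(26,12)=(26*31+12)%997=818 h(63,25)=(63*31+25)%997=981 h(65,65)=(65*31+65)%997=86 -> [852, 818, 981, 86]
  L2: h(852,818)=(852*31+818)%997=311 h(981,86)=(981*31+86)%997=587 -> [311, 587]
  L3: h(311,587)=(311*31+587)%997=258 -> [258]
  root = 258 != target 403
Candidate A produces the target root.

Answer: A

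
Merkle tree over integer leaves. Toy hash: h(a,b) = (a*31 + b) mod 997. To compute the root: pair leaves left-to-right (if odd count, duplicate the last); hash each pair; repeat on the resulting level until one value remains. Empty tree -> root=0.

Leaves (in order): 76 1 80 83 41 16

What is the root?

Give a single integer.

L0: [76, 1, 80, 83, 41, 16]
L1: h(76,1)=(76*31+1)%997=363 h(80,83)=(80*31+83)%997=569 h(41,16)=(41*31+16)%997=290 -> [363, 569, 290]
L2: h(363,569)=(363*31+569)%997=855 h(290,290)=(290*31+290)%997=307 -> [855, 307]
L3: h(855,307)=(855*31+307)%997=890 -> [890]

Answer: 890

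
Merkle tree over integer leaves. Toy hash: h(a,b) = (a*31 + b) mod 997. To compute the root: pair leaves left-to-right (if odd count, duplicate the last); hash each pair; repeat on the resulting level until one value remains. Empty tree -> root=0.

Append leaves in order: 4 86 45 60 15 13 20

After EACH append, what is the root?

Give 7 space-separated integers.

Answer: 4 210 971 986 64 0 162

Derivation:
After append 4 (leaves=[4]):
  L0: [4]
  root=4
After append 86 (leaves=[4, 86]):
  L0: [4, 86]
  L1: h(4,86)=(4*31+86)%997=210 -> [210]
  root=210
After append 45 (leaves=[4, 86, 45]):
  L0: [4, 86, 45]
  L1: h(4,86)=(4*31+86)%997=210 h(45,45)=(45*31+45)%997=443 -> [210, 443]
  L2: h(210,443)=(210*31+443)%997=971 -> [971]
  root=971
After append 60 (leaves=[4, 86, 45, 60]):
  L0: [4, 86, 45, 60]
  L1: h(4,86)=(4*31+86)%997=210 h(45,60)=(45*31+60)%997=458 -> [210, 458]
  L2: h(210,458)=(210*31+458)%997=986 -> [986]
  root=986
After append 15 (leaves=[4, 86, 45, 60, 15]):
  L0: [4, 86, 45, 60, 15]
  L1: h(4,86)=(4*31+86)%997=210 h(45,60)=(45*31+60)%997=458 h(15,15)=(15*31+15)%997=480 -> [210, 458, 480]
  L2: h(210,458)=(210*31+458)%997=986 h(480,480)=(480*31+480)%997=405 -> [986, 405]
  L3: h(986,405)=(986*31+405)%997=64 -> [64]
  root=64
After append 13 (leaves=[4, 86, 45, 60, 15, 13]):
  L0: [4, 86, 45, 60, 15, 13]
  L1: h(4,86)=(4*31+86)%997=210 h(45,60)=(45*31+60)%997=458 h(15,13)=(15*31+13)%997=478 -> [210, 458, 478]
  L2: h(210,458)=(210*31+458)%997=986 h(478,478)=(478*31+478)%997=341 -> [986, 341]
  L3: h(986,341)=(986*31+341)%997=0 -> [0]
  root=0
After append 20 (leaves=[4, 86, 45, 60, 15, 13, 20]):
  L0: [4, 86, 45, 60, 15, 13, 20]
  L1: h(4,86)=(4*31+86)%997=210 h(45,60)=(45*31+60)%997=458 h(15,13)=(15*31+13)%997=478 h(20,20)=(20*31+20)%997=640 -> [210, 458, 478, 640]
  L2: h(210,458)=(210*31+458)%997=986 h(478,640)=(478*31+640)%997=503 -> [986, 503]
  L3: h(986,503)=(986*31+503)%997=162 -> [162]
  root=162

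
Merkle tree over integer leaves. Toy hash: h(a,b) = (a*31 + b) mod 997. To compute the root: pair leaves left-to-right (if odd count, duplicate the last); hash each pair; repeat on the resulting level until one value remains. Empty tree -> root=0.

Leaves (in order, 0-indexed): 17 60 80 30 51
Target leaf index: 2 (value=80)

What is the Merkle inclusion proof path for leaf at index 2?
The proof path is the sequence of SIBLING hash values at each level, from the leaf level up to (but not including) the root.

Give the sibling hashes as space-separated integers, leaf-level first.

Answer: 30 587 380

Derivation:
L0 (leaves): [17, 60, 80, 30, 51], target index=2
L1: h(17,60)=(17*31+60)%997=587 [pair 0] h(80,30)=(80*31+30)%997=516 [pair 1] h(51,51)=(51*31+51)%997=635 [pair 2] -> [587, 516, 635]
  Sibling for proof at L0: 30
L2: h(587,516)=(587*31+516)%997=767 [pair 0] h(635,635)=(635*31+635)%997=380 [pair 1] -> [767, 380]
  Sibling for proof at L1: 587
L3: h(767,380)=(767*31+380)%997=229 [pair 0] -> [229]
  Sibling for proof at L2: 380
Root: 229
Proof path (sibling hashes from leaf to root): [30, 587, 380]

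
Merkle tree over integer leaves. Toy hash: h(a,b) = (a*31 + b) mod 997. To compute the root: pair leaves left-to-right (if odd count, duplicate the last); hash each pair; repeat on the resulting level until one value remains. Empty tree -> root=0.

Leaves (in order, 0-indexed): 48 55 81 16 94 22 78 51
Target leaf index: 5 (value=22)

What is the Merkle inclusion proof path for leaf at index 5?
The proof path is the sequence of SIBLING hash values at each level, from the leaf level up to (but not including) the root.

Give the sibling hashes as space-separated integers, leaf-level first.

L0 (leaves): [48, 55, 81, 16, 94, 22, 78, 51], target index=5
L1: h(48,55)=(48*31+55)%997=546 [pair 0] h(81,16)=(81*31+16)%997=533 [pair 1] h(94,22)=(94*31+22)%997=942 [pair 2] h(78,51)=(78*31+51)%997=475 [pair 3] -> [546, 533, 942, 475]
  Sibling for proof at L0: 94
L2: h(546,533)=(546*31+533)%997=510 [pair 0] h(942,475)=(942*31+475)%997=764 [pair 1] -> [510, 764]
  Sibling for proof at L1: 475
L3: h(510,764)=(510*31+764)%997=622 [pair 0] -> [622]
  Sibling for proof at L2: 510
Root: 622
Proof path (sibling hashes from leaf to root): [94, 475, 510]

Answer: 94 475 510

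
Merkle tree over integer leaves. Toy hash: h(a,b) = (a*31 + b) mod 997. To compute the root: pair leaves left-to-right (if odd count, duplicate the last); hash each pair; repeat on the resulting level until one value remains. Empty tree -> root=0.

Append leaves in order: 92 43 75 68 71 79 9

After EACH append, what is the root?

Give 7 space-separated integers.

Answer: 92 901 421 414 793 52 54

Derivation:
After append 92 (leaves=[92]):
  L0: [92]
  root=92
After append 43 (leaves=[92, 43]):
  L0: [92, 43]
  L1: h(92,43)=(92*31+43)%997=901 -> [901]
  root=901
After append 75 (leaves=[92, 43, 75]):
  L0: [92, 43, 75]
  L1: h(92,43)=(92*31+43)%997=901 h(75,75)=(75*31+75)%997=406 -> [901, 406]
  L2: h(901,406)=(901*31+406)%997=421 -> [421]
  root=421
After append 68 (leaves=[92, 43, 75, 68]):
  L0: [92, 43, 75, 68]
  L1: h(92,43)=(92*31+43)%997=901 h(75,68)=(75*31+68)%997=399 -> [901, 399]
  L2: h(901,399)=(901*31+399)%997=414 -> [414]
  root=414
After append 71 (leaves=[92, 43, 75, 68, 71]):
  L0: [92, 43, 75, 68, 71]
  L1: h(92,43)=(92*31+43)%997=901 h(75,68)=(75*31+68)%997=399 h(71,71)=(71*31+71)%997=278 -> [901, 399, 278]
  L2: h(901,399)=(901*31+399)%997=414 h(278,278)=(278*31+278)%997=920 -> [414, 920]
  L3: h(414,920)=(414*31+920)%997=793 -> [793]
  root=793
After append 79 (leaves=[92, 43, 75, 68, 71, 79]):
  L0: [92, 43, 75, 68, 71, 79]
  L1: h(92,43)=(92*31+43)%997=901 h(75,68)=(75*31+68)%997=399 h(71,79)=(71*31+79)%997=286 -> [901, 399, 286]
  L2: h(901,399)=(901*31+399)%997=414 h(286,286)=(286*31+286)%997=179 -> [414, 179]
  L3: h(414,179)=(414*31+179)%997=52 -> [52]
  root=52
After append 9 (leaves=[92, 43, 75, 68, 71, 79, 9]):
  L0: [92, 43, 75, 68, 71, 79, 9]
  L1: h(92,43)=(92*31+43)%997=901 h(75,68)=(75*31+68)%997=399 h(71,79)=(71*31+79)%997=286 h(9,9)=(9*31+9)%997=288 -> [901, 399, 286, 288]
  L2: h(901,399)=(901*31+399)%997=414 h(286,288)=(286*31+288)%997=181 -> [414, 181]
  L3: h(414,181)=(414*31+181)%997=54 -> [54]
  root=54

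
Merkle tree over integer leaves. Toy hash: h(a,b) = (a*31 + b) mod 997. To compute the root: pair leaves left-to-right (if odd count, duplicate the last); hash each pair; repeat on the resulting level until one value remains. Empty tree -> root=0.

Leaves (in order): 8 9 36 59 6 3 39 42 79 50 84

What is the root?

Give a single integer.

Answer: 711

Derivation:
L0: [8, 9, 36, 59, 6, 3, 39, 42, 79, 50, 84]
L1: h(8,9)=(8*31+9)%997=257 h(36,59)=(36*31+59)%997=178 h(6,3)=(6*31+3)%997=189 h(39,42)=(39*31+42)%997=254 h(79,50)=(79*31+50)%997=505 h(84,84)=(84*31+84)%997=694 -> [257, 178, 189, 254, 505, 694]
L2: h(257,178)=(257*31+178)%997=169 h(189,254)=(189*31+254)%997=131 h(505,694)=(505*31+694)%997=397 -> [169, 131, 397]
L3: h(169,131)=(169*31+131)%997=385 h(397,397)=(397*31+397)%997=740 -> [385, 740]
L4: h(385,740)=(385*31+740)%997=711 -> [711]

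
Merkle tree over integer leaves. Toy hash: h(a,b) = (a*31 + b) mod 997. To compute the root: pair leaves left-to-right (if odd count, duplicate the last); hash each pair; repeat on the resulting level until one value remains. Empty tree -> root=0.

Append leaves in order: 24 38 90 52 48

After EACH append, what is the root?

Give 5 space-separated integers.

Answer: 24 782 203 165 429

Derivation:
After append 24 (leaves=[24]):
  L0: [24]
  root=24
After append 38 (leaves=[24, 38]):
  L0: [24, 38]
  L1: h(24,38)=(24*31+38)%997=782 -> [782]
  root=782
After append 90 (leaves=[24, 38, 90]):
  L0: [24, 38, 90]
  L1: h(24,38)=(24*31+38)%997=782 h(90,90)=(90*31+90)%997=886 -> [782, 886]
  L2: h(782,886)=(782*31+886)%997=203 -> [203]
  root=203
After append 52 (leaves=[24, 38, 90, 52]):
  L0: [24, 38, 90, 52]
  L1: h(24,38)=(24*31+38)%997=782 h(90,52)=(90*31+52)%997=848 -> [782, 848]
  L2: h(782,848)=(782*31+848)%997=165 -> [165]
  root=165
After append 48 (leaves=[24, 38, 90, 52, 48]):
  L0: [24, 38, 90, 52, 48]
  L1: h(24,38)=(24*31+38)%997=782 h(90,52)=(90*31+52)%997=848 h(48,48)=(48*31+48)%997=539 -> [782, 848, 539]
  L2: h(782,848)=(782*31+848)%997=165 h(539,539)=(539*31+539)%997=299 -> [165, 299]
  L3: h(165,299)=(165*31+299)%997=429 -> [429]
  root=429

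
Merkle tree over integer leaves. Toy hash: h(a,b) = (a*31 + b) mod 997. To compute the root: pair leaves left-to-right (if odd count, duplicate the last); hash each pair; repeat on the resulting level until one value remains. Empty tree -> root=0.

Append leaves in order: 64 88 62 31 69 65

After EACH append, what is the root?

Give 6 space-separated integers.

After append 64 (leaves=[64]):
  L0: [64]
  root=64
After append 88 (leaves=[64, 88]):
  L0: [64, 88]
  L1: h(64,88)=(64*31+88)%997=78 -> [78]
  root=78
After append 62 (leaves=[64, 88, 62]):
  L0: [64, 88, 62]
  L1: h(64,88)=(64*31+88)%997=78 h(62,62)=(62*31+62)%997=987 -> [78, 987]
  L2: h(78,987)=(78*31+987)%997=414 -> [414]
  root=414
After append 31 (leaves=[64, 88, 62, 31]):
  L0: [64, 88, 62, 31]
  L1: h(64,88)=(64*31+88)%997=78 h(62,31)=(62*31+31)%997=956 -> [78, 956]
  L2: h(78,956)=(78*31+956)%997=383 -> [383]
  root=383
After append 69 (leaves=[64, 88, 62, 31, 69]):
  L0: [64, 88, 62, 31, 69]
  L1: h(64,88)=(64*31+88)%997=78 h(62,31)=(62*31+31)%997=956 h(69,69)=(69*31+69)%997=214 -> [78, 956, 214]
  L2: h(78,956)=(78*31+956)%997=383 h(214,214)=(214*31+214)%997=866 -> [383, 866]
  L3: h(383,866)=(383*31+866)%997=775 -> [775]
  root=775
After append 65 (leaves=[64, 88, 62, 31, 69, 65]):
  L0: [64, 88, 62, 31, 69, 65]
  L1: h(64,88)=(64*31+88)%997=78 h(62,31)=(62*31+31)%997=956 h(69,65)=(69*31+65)%997=210 -> [78, 956, 210]
  L2: h(78,956)=(78*31+956)%997=383 h(210,210)=(210*31+210)%997=738 -> [383, 738]
  L3: h(383,738)=(383*31+738)%997=647 -> [647]
  root=647

Answer: 64 78 414 383 775 647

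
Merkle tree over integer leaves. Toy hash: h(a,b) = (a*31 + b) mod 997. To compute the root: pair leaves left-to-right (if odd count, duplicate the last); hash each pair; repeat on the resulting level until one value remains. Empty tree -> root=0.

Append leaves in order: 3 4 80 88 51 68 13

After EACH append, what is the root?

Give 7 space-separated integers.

Answer: 3 97 582 590 724 271 35

Derivation:
After append 3 (leaves=[3]):
  L0: [3]
  root=3
After append 4 (leaves=[3, 4]):
  L0: [3, 4]
  L1: h(3,4)=(3*31+4)%997=97 -> [97]
  root=97
After append 80 (leaves=[3, 4, 80]):
  L0: [3, 4, 80]
  L1: h(3,4)=(3*31+4)%997=97 h(80,80)=(80*31+80)%997=566 -> [97, 566]
  L2: h(97,566)=(97*31+566)%997=582 -> [582]
  root=582
After append 88 (leaves=[3, 4, 80, 88]):
  L0: [3, 4, 80, 88]
  L1: h(3,4)=(3*31+4)%997=97 h(80,88)=(80*31+88)%997=574 -> [97, 574]
  L2: h(97,574)=(97*31+574)%997=590 -> [590]
  root=590
After append 51 (leaves=[3, 4, 80, 88, 51]):
  L0: [3, 4, 80, 88, 51]
  L1: h(3,4)=(3*31+4)%997=97 h(80,88)=(80*31+88)%997=574 h(51,51)=(51*31+51)%997=635 -> [97, 574, 635]
  L2: h(97,574)=(97*31+574)%997=590 h(635,635)=(635*31+635)%997=380 -> [590, 380]
  L3: h(590,380)=(590*31+380)%997=724 -> [724]
  root=724
After append 68 (leaves=[3, 4, 80, 88, 51, 68]):
  L0: [3, 4, 80, 88, 51, 68]
  L1: h(3,4)=(3*31+4)%997=97 h(80,88)=(80*31+88)%997=574 h(51,68)=(51*31+68)%997=652 -> [97, 574, 652]
  L2: h(97,574)=(97*31+574)%997=590 h(652,652)=(652*31+652)%997=924 -> [590, 924]
  L3: h(590,924)=(590*31+924)%997=271 -> [271]
  root=271
After append 13 (leaves=[3, 4, 80, 88, 51, 68, 13]):
  L0: [3, 4, 80, 88, 51, 68, 13]
  L1: h(3,4)=(3*31+4)%997=97 h(80,88)=(80*31+88)%997=574 h(51,68)=(51*31+68)%997=652 h(13,13)=(13*31+13)%997=416 -> [97, 574, 652, 416]
  L2: h(97,574)=(97*31+574)%997=590 h(652,416)=(652*31+416)%997=688 -> [590, 688]
  L3: h(590,688)=(590*31+688)%997=35 -> [35]
  root=35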